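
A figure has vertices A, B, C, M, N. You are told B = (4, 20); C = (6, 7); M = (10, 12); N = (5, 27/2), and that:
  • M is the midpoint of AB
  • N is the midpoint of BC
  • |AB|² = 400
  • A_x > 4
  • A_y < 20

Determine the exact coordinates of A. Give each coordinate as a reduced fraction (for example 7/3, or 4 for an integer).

A = (16, 4)

1. A_x = 16  [A = 2·M−B = 2·(10, 12)−(4, 20)]
2. A_y = 4  [A = 2·M−B = 2·(10, 12)−(4, 20)]
   so A = (16, 4)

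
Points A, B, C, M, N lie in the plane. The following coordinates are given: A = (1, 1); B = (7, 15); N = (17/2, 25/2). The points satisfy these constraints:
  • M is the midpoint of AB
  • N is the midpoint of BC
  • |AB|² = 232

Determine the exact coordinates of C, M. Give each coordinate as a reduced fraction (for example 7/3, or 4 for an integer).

C = (10, 10)
M = (4, 8)

1. M_x = 4  [2·M = A+B = (1, 1)+(7, 15)]
2. M_y = 8  [2·M = A+B = (1, 1)+(7, 15)]
   so M = (4, 8)
3. C_x = 10  [C = 2·N−B = 2·(17/2, 25/2)−(7, 15)]
4. C_y = 10  [C = 2·N−B = 2·(17/2, 25/2)−(7, 15)]
   so C = (10, 10)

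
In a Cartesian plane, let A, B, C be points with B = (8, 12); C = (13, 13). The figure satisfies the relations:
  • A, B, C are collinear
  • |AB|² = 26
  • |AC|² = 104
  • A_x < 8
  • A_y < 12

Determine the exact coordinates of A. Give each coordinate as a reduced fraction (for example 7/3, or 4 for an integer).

1. A_x = 3  [[A, B, C are collinear ⇒ -1x+5y-52=0] ∩ [|A−(8, 12)|²=26]]
2. A_y = 11  [[A, B, C are collinear ⇒ -1x+5y-52=0] ∩ [|A−(8, 12)|²=26]]
   so A = (3, 11)

A = (3, 11)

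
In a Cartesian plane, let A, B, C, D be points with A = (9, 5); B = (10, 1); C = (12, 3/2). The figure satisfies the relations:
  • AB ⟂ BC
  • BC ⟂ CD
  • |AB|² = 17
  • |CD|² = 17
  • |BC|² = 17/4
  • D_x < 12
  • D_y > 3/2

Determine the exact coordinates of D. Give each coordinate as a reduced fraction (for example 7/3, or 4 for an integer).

1. D_x = 11  [[BC ⟂ CD ⇒ 2x+1/2y-99/4=0] ∩ [|D−(12, 3/2)|²=17]]
2. D_y = 11/2  [[BC ⟂ CD ⇒ 2x+1/2y-99/4=0] ∩ [|D−(12, 3/2)|²=17]]
   so D = (11, 11/2)

D = (11, 11/2)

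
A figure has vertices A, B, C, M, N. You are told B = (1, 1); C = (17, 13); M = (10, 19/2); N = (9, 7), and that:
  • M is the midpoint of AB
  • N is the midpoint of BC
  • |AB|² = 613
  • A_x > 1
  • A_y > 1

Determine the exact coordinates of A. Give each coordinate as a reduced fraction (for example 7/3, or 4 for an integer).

1. A_x = 19  [A = 2·M−B = 2·(10, 19/2)−(1, 1)]
2. A_y = 18  [A = 2·M−B = 2·(10, 19/2)−(1, 1)]
   so A = (19, 18)

A = (19, 18)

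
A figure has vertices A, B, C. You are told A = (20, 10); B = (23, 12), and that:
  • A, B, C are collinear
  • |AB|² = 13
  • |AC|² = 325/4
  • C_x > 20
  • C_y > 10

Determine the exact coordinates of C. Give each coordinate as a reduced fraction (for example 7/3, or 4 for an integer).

1. C_x = 55/2  [[A, B, C are collinear ⇒ -2x+3y+10=0] ∩ [|C−(20, 10)|²=325/4]]
2. C_y = 15  [[A, B, C are collinear ⇒ -2x+3y+10=0] ∩ [|C−(20, 10)|²=325/4]]
   so C = (55/2, 15)

C = (55/2, 15)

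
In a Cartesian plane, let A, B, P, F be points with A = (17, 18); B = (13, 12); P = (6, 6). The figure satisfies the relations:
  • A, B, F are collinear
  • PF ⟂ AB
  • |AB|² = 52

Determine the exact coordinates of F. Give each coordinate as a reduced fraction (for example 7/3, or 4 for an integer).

1. F_x = 105/13  [[A, B, F are collinear ⇒ 6x-4y-30=0] ∩ [PF ⟂ AB ⇒ -4x-6y+60=0]]
2. F_y = 60/13  [[A, B, F are collinear ⇒ 6x-4y-30=0] ∩ [PF ⟂ AB ⇒ -4x-6y+60=0]]
   so F = (105/13, 60/13)

F = (105/13, 60/13)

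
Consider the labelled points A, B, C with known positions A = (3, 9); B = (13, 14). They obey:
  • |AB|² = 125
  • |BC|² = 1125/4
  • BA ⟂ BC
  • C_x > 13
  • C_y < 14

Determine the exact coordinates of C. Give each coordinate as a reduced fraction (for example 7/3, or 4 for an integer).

1. C_x = 41/2  [[BA ⟂ BC ⇒ -10x-5y+200=0] ∩ [|C−(13, 14)|²=1125/4]]
2. C_y = -1  [[BA ⟂ BC ⇒ -10x-5y+200=0] ∩ [|C−(13, 14)|²=1125/4]]
   so C = (41/2, -1)

C = (41/2, -1)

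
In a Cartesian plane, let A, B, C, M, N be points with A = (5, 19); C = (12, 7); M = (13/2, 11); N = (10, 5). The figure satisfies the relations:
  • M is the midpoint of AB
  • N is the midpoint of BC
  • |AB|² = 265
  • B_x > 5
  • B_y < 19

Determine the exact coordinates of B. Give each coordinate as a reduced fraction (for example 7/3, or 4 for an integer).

1. B_x = 8  [B = 2·M−A = 2·(13/2, 11)−(5, 19)]
2. B_y = 3  [B = 2·M−A = 2·(13/2, 11)−(5, 19)]
   so B = (8, 3)

B = (8, 3)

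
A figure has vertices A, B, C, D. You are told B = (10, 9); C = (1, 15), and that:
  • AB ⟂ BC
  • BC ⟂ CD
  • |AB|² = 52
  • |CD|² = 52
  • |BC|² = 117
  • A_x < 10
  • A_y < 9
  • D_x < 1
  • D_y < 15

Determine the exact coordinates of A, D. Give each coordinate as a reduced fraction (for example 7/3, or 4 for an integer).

A = (6, 3)
D = (-3, 9)

1. A_x = 6  [[AB ⟂ BC ⇒ 9x-6y-36=0] ∩ [|A−(10, 9)|²=52]]
2. A_y = 3  [[AB ⟂ BC ⇒ 9x-6y-36=0] ∩ [|A−(10, 9)|²=52]]
   so A = (6, 3)
3. D_x = -3  [[BC ⟂ CD ⇒ -9x+6y-81=0] ∩ [|D−(1, 15)|²=52]]
4. D_y = 9  [[BC ⟂ CD ⇒ -9x+6y-81=0] ∩ [|D−(1, 15)|²=52]]
   so D = (-3, 9)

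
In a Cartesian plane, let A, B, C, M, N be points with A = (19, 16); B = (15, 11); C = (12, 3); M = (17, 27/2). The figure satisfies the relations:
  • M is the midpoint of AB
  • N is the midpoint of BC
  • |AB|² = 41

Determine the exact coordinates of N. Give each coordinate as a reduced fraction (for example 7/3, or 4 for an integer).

N = (27/2, 7)

1. N_x = 27/2  [2·N = B+C = (15, 11)+(12, 3)]
2. N_y = 7  [2·N = B+C = (15, 11)+(12, 3)]
   so N = (27/2, 7)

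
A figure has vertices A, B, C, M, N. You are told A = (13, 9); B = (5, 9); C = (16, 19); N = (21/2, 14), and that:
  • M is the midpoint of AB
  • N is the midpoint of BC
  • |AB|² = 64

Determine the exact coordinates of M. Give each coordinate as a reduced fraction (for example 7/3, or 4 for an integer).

1. M_x = 9  [2·M = A+B = (13, 9)+(5, 9)]
2. M_y = 9  [2·M = A+B = (13, 9)+(5, 9)]
   so M = (9, 9)

M = (9, 9)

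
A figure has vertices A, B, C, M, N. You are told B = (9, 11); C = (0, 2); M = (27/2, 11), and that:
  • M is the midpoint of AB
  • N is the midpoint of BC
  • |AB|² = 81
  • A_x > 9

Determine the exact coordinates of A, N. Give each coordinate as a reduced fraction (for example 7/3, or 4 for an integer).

1. A_x = 18  [A = 2·M−B = 2·(27/2, 11)−(9, 11)]
2. A_y = 11  [A = 2·M−B = 2·(27/2, 11)−(9, 11)]
   so A = (18, 11)
3. N_x = 9/2  [2·N = B+C = (9, 11)+(0, 2)]
4. N_y = 13/2  [2·N = B+C = (9, 11)+(0, 2)]
   so N = (9/2, 13/2)

A = (18, 11)
N = (9/2, 13/2)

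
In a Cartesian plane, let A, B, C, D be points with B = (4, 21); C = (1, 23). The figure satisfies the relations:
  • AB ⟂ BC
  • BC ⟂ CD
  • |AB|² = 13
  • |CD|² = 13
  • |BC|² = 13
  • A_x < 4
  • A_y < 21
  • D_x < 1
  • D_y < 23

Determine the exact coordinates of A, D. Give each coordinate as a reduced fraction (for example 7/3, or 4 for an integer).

1. A_x = 2  [[AB ⟂ BC ⇒ 3x-2y+30=0] ∩ [|A−(4, 21)|²=13]]
2. A_y = 18  [[AB ⟂ BC ⇒ 3x-2y+30=0] ∩ [|A−(4, 21)|²=13]]
   so A = (2, 18)
3. D_x = -1  [[BC ⟂ CD ⇒ -3x+2y-43=0] ∩ [|D−(1, 23)|²=13]]
4. D_y = 20  [[BC ⟂ CD ⇒ -3x+2y-43=0] ∩ [|D−(1, 23)|²=13]]
   so D = (-1, 20)

A = (2, 18)
D = (-1, 20)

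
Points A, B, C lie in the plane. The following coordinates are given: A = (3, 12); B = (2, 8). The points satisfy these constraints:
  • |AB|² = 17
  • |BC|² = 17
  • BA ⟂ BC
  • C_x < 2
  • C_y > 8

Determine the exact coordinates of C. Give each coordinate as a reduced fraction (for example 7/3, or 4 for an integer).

1. C_x = -2  [[BA ⟂ BC ⇒ 1x+4y-34=0] ∩ [|C−(2, 8)|²=17]]
2. C_y = 9  [[BA ⟂ BC ⇒ 1x+4y-34=0] ∩ [|C−(2, 8)|²=17]]
   so C = (-2, 9)

C = (-2, 9)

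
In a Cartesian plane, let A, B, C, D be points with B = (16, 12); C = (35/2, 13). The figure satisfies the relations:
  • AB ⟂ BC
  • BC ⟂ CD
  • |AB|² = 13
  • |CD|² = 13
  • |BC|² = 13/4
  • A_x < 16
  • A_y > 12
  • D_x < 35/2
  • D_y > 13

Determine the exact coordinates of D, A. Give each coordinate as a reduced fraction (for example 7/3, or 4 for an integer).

D = (31/2, 16)
A = (14, 15)

1. D_x = 31/2  [[BC ⟂ CD ⇒ 3/2x+1y-157/4=0] ∩ [|D−(35/2, 13)|²=13]]
2. D_y = 16  [[BC ⟂ CD ⇒ 3/2x+1y-157/4=0] ∩ [|D−(35/2, 13)|²=13]]
   so D = (31/2, 16)
3. A_x = 14  [[AB ⟂ BC ⇒ -3/2x-1y+36=0] ∩ [|A−(16, 12)|²=13]]
4. A_y = 15  [[AB ⟂ BC ⇒ -3/2x-1y+36=0] ∩ [|A−(16, 12)|²=13]]
   so A = (14, 15)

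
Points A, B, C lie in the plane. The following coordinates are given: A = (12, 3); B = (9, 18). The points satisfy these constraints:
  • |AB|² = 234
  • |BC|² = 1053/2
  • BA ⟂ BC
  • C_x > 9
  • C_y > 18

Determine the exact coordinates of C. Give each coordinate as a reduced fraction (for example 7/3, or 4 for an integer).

C = (63/2, 45/2)

1. C_x = 63/2  [[BA ⟂ BC ⇒ 3x-15y+243=0] ∩ [|C−(9, 18)|²=1053/2]]
2. C_y = 45/2  [[BA ⟂ BC ⇒ 3x-15y+243=0] ∩ [|C−(9, 18)|²=1053/2]]
   so C = (63/2, 45/2)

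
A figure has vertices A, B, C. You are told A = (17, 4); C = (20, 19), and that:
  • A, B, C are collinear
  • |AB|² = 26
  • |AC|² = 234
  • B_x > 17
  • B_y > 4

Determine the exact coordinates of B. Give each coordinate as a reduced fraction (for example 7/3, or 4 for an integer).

B = (18, 9)

1. B_x = 18  [[A, B, C are collinear ⇒ 15x-3y-243=0] ∩ [|B−(17, 4)|²=26]]
2. B_y = 9  [[A, B, C are collinear ⇒ 15x-3y-243=0] ∩ [|B−(17, 4)|²=26]]
   so B = (18, 9)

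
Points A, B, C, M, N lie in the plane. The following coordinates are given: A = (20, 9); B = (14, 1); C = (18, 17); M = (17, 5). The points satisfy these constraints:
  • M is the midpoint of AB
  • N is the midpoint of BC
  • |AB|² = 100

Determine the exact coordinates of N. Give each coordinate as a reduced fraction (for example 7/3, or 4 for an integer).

N = (16, 9)

1. N_x = 16  [2·N = B+C = (14, 1)+(18, 17)]
2. N_y = 9  [2·N = B+C = (14, 1)+(18, 17)]
   so N = (16, 9)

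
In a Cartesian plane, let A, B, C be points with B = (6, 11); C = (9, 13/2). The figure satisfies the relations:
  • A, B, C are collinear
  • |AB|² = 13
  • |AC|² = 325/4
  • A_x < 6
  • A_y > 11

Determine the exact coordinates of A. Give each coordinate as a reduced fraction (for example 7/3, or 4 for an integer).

1. A_x = 4  [[A, B, C are collinear ⇒ 9/2x+3y-60=0] ∩ [|A−(6, 11)|²=13]]
2. A_y = 14  [[A, B, C are collinear ⇒ 9/2x+3y-60=0] ∩ [|A−(6, 11)|²=13]]
   so A = (4, 14)

A = (4, 14)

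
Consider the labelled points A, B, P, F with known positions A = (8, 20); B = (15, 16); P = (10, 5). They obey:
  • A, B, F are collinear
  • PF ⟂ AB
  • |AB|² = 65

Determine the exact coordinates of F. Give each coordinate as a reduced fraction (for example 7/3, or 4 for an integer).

1. F_x = 1038/65  [[A, B, F are collinear ⇒ 4x+7y-172=0] ∩ [PF ⟂ AB ⇒ 7x-4y-50=0]]
2. F_y = 1004/65  [[A, B, F are collinear ⇒ 4x+7y-172=0] ∩ [PF ⟂ AB ⇒ 7x-4y-50=0]]
   so F = (1038/65, 1004/65)

F = (1038/65, 1004/65)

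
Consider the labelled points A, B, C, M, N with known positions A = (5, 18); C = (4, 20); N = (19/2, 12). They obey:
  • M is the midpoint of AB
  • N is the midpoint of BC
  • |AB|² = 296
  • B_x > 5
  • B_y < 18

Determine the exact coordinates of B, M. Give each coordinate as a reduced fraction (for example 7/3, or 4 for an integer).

B = (15, 4)
M = (10, 11)

1. B_x = 15  [B = 2·N−C = 2·(19/2, 12)−(4, 20)]
2. B_y = 4  [B = 2·N−C = 2·(19/2, 12)−(4, 20)]
   so B = (15, 4)
3. M_x = 10  [2·M = A+B = (5, 18)+(15, 4)]
4. M_y = 11  [2·M = A+B = (5, 18)+(15, 4)]
   so M = (10, 11)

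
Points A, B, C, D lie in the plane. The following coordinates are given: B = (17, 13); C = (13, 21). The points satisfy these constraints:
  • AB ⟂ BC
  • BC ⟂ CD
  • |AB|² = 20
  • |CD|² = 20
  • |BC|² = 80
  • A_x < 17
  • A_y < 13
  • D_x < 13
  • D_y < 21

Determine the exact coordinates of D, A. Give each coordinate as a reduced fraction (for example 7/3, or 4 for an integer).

1. D_x = 9  [[BC ⟂ CD ⇒ -4x+8y-116=0] ∩ [|D−(13, 21)|²=20]]
2. D_y = 19  [[BC ⟂ CD ⇒ -4x+8y-116=0] ∩ [|D−(13, 21)|²=20]]
   so D = (9, 19)
3. A_x = 13  [[AB ⟂ BC ⇒ 4x-8y+36=0] ∩ [|A−(17, 13)|²=20]]
4. A_y = 11  [[AB ⟂ BC ⇒ 4x-8y+36=0] ∩ [|A−(17, 13)|²=20]]
   so A = (13, 11)

D = (9, 19)
A = (13, 11)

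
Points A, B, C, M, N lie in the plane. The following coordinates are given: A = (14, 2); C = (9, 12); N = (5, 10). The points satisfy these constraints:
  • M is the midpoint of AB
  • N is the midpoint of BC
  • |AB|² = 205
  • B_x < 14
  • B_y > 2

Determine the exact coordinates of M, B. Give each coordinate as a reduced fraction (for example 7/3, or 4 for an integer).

M = (15/2, 5)
B = (1, 8)

1. B_x = 1  [B = 2·N−C = 2·(5, 10)−(9, 12)]
2. B_y = 8  [B = 2·N−C = 2·(5, 10)−(9, 12)]
   so B = (1, 8)
3. M_x = 15/2  [2·M = A+B = (14, 2)+(1, 8)]
4. M_y = 5  [2·M = A+B = (14, 2)+(1, 8)]
   so M = (15/2, 5)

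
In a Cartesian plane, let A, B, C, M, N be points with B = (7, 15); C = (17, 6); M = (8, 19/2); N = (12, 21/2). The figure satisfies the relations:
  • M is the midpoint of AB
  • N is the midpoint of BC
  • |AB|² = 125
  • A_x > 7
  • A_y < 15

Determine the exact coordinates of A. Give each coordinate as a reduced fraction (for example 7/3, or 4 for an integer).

1. A_x = 9  [A = 2·M−B = 2·(8, 19/2)−(7, 15)]
2. A_y = 4  [A = 2·M−B = 2·(8, 19/2)−(7, 15)]
   so A = (9, 4)

A = (9, 4)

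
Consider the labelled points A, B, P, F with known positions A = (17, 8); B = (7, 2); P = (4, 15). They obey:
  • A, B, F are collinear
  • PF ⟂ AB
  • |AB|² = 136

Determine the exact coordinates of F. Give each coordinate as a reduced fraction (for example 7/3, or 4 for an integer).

F = (179/17, 70/17)

1. F_x = 179/17  [[A, B, F are collinear ⇒ 6x-10y-22=0] ∩ [PF ⟂ AB ⇒ -10x-6y+130=0]]
2. F_y = 70/17  [[A, B, F are collinear ⇒ 6x-10y-22=0] ∩ [PF ⟂ AB ⇒ -10x-6y+130=0]]
   so F = (179/17, 70/17)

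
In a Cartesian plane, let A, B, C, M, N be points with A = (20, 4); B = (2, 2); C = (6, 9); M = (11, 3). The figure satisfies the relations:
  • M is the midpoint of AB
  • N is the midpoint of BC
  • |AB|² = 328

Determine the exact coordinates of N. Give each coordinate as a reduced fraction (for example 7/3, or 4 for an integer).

N = (4, 11/2)

1. N_x = 4  [2·N = B+C = (2, 2)+(6, 9)]
2. N_y = 11/2  [2·N = B+C = (2, 2)+(6, 9)]
   so N = (4, 11/2)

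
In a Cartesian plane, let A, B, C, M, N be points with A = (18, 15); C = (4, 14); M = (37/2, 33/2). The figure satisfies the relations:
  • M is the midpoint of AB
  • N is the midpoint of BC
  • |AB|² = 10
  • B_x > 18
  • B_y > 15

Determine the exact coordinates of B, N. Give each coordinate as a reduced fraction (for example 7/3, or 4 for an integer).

1. B_x = 19  [B = 2·M−A = 2·(37/2, 33/2)−(18, 15)]
2. B_y = 18  [B = 2·M−A = 2·(37/2, 33/2)−(18, 15)]
   so B = (19, 18)
3. N_x = 23/2  [2·N = B+C = (19, 18)+(4, 14)]
4. N_y = 16  [2·N = B+C = (19, 18)+(4, 14)]
   so N = (23/2, 16)

B = (19, 18)
N = (23/2, 16)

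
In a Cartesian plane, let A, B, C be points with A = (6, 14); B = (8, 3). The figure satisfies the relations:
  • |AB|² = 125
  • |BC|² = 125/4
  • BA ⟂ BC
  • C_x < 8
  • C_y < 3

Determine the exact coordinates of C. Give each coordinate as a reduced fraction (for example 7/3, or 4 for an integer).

1. C_x = 5/2  [[BA ⟂ BC ⇒ -2x+11y-17=0] ∩ [|C−(8, 3)|²=125/4]]
2. C_y = 2  [[BA ⟂ BC ⇒ -2x+11y-17=0] ∩ [|C−(8, 3)|²=125/4]]
   so C = (5/2, 2)

C = (5/2, 2)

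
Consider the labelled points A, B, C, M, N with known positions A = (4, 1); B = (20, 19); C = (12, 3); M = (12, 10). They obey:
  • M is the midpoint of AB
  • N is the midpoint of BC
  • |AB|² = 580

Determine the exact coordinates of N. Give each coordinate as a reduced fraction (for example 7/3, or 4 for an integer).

N = (16, 11)

1. N_x = 16  [2·N = B+C = (20, 19)+(12, 3)]
2. N_y = 11  [2·N = B+C = (20, 19)+(12, 3)]
   so N = (16, 11)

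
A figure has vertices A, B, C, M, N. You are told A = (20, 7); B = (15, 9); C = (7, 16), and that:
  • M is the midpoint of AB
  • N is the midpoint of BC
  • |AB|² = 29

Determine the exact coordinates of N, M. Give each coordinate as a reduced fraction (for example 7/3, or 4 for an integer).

1. M_x = 35/2  [2·M = A+B = (20, 7)+(15, 9)]
2. M_y = 8  [2·M = A+B = (20, 7)+(15, 9)]
   so M = (35/2, 8)
3. N_x = 11  [2·N = B+C = (15, 9)+(7, 16)]
4. N_y = 25/2  [2·N = B+C = (15, 9)+(7, 16)]
   so N = (11, 25/2)

N = (11, 25/2)
M = (35/2, 8)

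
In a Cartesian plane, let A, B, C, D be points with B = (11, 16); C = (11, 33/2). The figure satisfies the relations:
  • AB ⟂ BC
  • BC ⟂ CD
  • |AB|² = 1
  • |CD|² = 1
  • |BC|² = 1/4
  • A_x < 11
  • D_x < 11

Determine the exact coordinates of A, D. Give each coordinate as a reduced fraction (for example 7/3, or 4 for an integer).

1. A_x = 10  [[AB ⟂ BC ⇒ -1/2y+8=0] ∩ [|A−(11, 16)|²=1]]
2. A_y = 16  [[AB ⟂ BC ⇒ -1/2y+8=0] ∩ [|A−(11, 16)|²=1]]
   so A = (10, 16)
3. D_x = 10  [[BC ⟂ CD ⇒ 1/2y-33/4=0] ∩ [|D−(11, 33/2)|²=1]]
4. D_y = 33/2  [[BC ⟂ CD ⇒ 1/2y-33/4=0] ∩ [|D−(11, 33/2)|²=1]]
   so D = (10, 33/2)

A = (10, 16)
D = (10, 33/2)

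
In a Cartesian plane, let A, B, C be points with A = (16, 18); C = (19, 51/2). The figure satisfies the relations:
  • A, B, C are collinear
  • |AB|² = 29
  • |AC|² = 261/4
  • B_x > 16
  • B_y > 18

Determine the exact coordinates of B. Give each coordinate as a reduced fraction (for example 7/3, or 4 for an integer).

1. B_x = 18  [[A, B, C are collinear ⇒ 15/2x-3y-66=0] ∩ [|B−(16, 18)|²=29]]
2. B_y = 23  [[A, B, C are collinear ⇒ 15/2x-3y-66=0] ∩ [|B−(16, 18)|²=29]]
   so B = (18, 23)

B = (18, 23)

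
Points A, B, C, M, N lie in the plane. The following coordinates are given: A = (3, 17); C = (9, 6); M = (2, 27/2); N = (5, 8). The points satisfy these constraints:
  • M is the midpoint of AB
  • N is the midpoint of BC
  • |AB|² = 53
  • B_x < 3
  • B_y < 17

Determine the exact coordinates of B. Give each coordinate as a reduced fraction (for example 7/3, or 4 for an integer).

1. B_x = 1  [B = 2·M−A = 2·(2, 27/2)−(3, 17)]
2. B_y = 10  [B = 2·M−A = 2·(2, 27/2)−(3, 17)]
   so B = (1, 10)

B = (1, 10)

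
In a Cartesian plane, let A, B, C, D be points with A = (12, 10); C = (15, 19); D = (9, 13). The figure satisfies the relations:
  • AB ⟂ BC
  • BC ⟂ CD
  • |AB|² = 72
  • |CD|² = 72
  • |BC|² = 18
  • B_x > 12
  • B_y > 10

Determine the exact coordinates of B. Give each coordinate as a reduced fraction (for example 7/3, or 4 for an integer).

1. B_x = 18  [[BC ⟂ CD ⇒ 6x+6y-204=0] ∩ [|B−(12, 10)|²=72]]
2. B_y = 16  [[BC ⟂ CD ⇒ 6x+6y-204=0] ∩ [|B−(12, 10)|²=72]]
   so B = (18, 16)

B = (18, 16)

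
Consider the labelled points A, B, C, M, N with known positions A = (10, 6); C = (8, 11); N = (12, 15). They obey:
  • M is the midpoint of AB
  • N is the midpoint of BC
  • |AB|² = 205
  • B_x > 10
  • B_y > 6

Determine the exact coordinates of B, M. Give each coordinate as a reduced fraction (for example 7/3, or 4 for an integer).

1. B_x = 16  [B = 2·N−C = 2·(12, 15)−(8, 11)]
2. B_y = 19  [B = 2·N−C = 2·(12, 15)−(8, 11)]
   so B = (16, 19)
3. M_x = 13  [2·M = A+B = (10, 6)+(16, 19)]
4. M_y = 25/2  [2·M = A+B = (10, 6)+(16, 19)]
   so M = (13, 25/2)

B = (16, 19)
M = (13, 25/2)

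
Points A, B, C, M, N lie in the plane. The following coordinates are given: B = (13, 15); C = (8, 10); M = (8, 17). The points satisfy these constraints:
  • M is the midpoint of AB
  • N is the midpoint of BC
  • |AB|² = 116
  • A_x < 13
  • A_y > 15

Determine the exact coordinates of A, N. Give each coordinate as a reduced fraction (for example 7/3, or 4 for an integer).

1. A_x = 3  [A = 2·M−B = 2·(8, 17)−(13, 15)]
2. A_y = 19  [A = 2·M−B = 2·(8, 17)−(13, 15)]
   so A = (3, 19)
3. N_x = 21/2  [2·N = B+C = (13, 15)+(8, 10)]
4. N_y = 25/2  [2·N = B+C = (13, 15)+(8, 10)]
   so N = (21/2, 25/2)

A = (3, 19)
N = (21/2, 25/2)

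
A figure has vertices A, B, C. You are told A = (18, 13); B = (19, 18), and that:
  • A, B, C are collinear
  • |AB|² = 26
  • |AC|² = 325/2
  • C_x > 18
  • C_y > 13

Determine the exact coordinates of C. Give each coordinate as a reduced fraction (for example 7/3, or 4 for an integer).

C = (41/2, 51/2)

1. C_x = 41/2  [[A, B, C are collinear ⇒ -5x+1y+77=0] ∩ [|C−(18, 13)|²=325/2]]
2. C_y = 51/2  [[A, B, C are collinear ⇒ -5x+1y+77=0] ∩ [|C−(18, 13)|²=325/2]]
   so C = (41/2, 51/2)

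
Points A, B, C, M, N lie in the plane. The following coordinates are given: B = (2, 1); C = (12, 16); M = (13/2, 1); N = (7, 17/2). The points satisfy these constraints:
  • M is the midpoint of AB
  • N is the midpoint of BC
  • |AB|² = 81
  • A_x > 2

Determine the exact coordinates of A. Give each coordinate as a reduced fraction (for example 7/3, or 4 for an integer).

A = (11, 1)

1. A_x = 11  [A = 2·M−B = 2·(13/2, 1)−(2, 1)]
2. A_y = 1  [A = 2·M−B = 2·(13/2, 1)−(2, 1)]
   so A = (11, 1)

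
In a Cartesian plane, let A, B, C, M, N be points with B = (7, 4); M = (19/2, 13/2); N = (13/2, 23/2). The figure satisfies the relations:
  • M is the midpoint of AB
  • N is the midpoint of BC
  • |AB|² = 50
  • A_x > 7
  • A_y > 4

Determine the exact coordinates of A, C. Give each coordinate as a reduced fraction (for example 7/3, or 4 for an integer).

1. A_x = 12  [A = 2·M−B = 2·(19/2, 13/2)−(7, 4)]
2. A_y = 9  [A = 2·M−B = 2·(19/2, 13/2)−(7, 4)]
   so A = (12, 9)
3. C_x = 6  [C = 2·N−B = 2·(13/2, 23/2)−(7, 4)]
4. C_y = 19  [C = 2·N−B = 2·(13/2, 23/2)−(7, 4)]
   so C = (6, 19)

A = (12, 9)
C = (6, 19)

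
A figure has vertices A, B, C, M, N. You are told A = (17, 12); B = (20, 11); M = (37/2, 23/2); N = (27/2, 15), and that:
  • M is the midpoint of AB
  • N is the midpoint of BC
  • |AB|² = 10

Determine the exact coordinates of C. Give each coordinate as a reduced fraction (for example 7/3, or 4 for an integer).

1. C_x = 7  [C = 2·N−B = 2·(27/2, 15)−(20, 11)]
2. C_y = 19  [C = 2·N−B = 2·(27/2, 15)−(20, 11)]
   so C = (7, 19)

C = (7, 19)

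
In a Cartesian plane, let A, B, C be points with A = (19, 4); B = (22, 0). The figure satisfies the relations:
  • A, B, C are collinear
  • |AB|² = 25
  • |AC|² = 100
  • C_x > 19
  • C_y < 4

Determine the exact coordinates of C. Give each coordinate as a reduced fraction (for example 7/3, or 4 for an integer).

C = (25, -4)

1. C_x = 25  [[A, B, C are collinear ⇒ 4x+3y-88=0] ∩ [|C−(19, 4)|²=100]]
2. C_y = -4  [[A, B, C are collinear ⇒ 4x+3y-88=0] ∩ [|C−(19, 4)|²=100]]
   so C = (25, -4)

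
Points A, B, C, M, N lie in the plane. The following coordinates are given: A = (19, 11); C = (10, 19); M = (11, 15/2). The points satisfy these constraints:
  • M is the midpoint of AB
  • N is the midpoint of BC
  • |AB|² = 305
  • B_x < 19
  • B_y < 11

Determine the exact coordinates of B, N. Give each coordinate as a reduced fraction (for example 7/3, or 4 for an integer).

B = (3, 4)
N = (13/2, 23/2)

1. B_x = 3  [B = 2·M−A = 2·(11, 15/2)−(19, 11)]
2. B_y = 4  [B = 2·M−A = 2·(11, 15/2)−(19, 11)]
   so B = (3, 4)
3. N_x = 13/2  [2·N = B+C = (3, 4)+(10, 19)]
4. N_y = 23/2  [2·N = B+C = (3, 4)+(10, 19)]
   so N = (13/2, 23/2)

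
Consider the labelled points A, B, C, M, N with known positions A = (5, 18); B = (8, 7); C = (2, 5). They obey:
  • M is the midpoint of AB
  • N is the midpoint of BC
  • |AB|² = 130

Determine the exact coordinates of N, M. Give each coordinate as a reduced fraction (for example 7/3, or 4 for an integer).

1. M_x = 13/2  [2·M = A+B = (5, 18)+(8, 7)]
2. M_y = 25/2  [2·M = A+B = (5, 18)+(8, 7)]
   so M = (13/2, 25/2)
3. N_x = 5  [2·N = B+C = (8, 7)+(2, 5)]
4. N_y = 6  [2·N = B+C = (8, 7)+(2, 5)]
   so N = (5, 6)

N = (5, 6)
M = (13/2, 25/2)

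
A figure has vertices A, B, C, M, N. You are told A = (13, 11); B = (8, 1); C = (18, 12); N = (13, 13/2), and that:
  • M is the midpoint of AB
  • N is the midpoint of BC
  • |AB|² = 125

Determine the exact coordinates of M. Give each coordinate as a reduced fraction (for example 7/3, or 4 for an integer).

M = (21/2, 6)

1. M_x = 21/2  [2·M = A+B = (13, 11)+(8, 1)]
2. M_y = 6  [2·M = A+B = (13, 11)+(8, 1)]
   so M = (21/2, 6)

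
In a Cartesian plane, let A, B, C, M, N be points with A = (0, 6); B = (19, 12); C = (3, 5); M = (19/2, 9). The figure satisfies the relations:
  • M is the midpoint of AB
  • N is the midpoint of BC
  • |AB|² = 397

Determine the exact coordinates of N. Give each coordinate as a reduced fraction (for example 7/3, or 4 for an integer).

1. N_x = 11  [2·N = B+C = (19, 12)+(3, 5)]
2. N_y = 17/2  [2·N = B+C = (19, 12)+(3, 5)]
   so N = (11, 17/2)

N = (11, 17/2)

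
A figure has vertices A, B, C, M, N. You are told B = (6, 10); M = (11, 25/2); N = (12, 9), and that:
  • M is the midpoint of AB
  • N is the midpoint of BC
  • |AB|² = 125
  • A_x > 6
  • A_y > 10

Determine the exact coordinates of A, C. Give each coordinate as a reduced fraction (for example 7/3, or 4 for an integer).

1. A_x = 16  [A = 2·M−B = 2·(11, 25/2)−(6, 10)]
2. A_y = 15  [A = 2·M−B = 2·(11, 25/2)−(6, 10)]
   so A = (16, 15)
3. C_x = 18  [C = 2·N−B = 2·(12, 9)−(6, 10)]
4. C_y = 8  [C = 2·N−B = 2·(12, 9)−(6, 10)]
   so C = (18, 8)

A = (16, 15)
C = (18, 8)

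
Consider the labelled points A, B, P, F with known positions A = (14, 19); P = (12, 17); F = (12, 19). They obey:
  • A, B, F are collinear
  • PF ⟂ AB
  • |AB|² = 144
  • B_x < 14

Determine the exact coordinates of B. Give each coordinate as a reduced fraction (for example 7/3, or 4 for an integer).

B = (2, 19)

1. B_x = 2  [[A, B, F are collinear ⇒ 2y-38=0] ∩ [|B−(14, 19)|²=144]]
2. B_y = 19  [[A, B, F are collinear ⇒ 2y-38=0] ∩ [|B−(14, 19)|²=144]]
   so B = (2, 19)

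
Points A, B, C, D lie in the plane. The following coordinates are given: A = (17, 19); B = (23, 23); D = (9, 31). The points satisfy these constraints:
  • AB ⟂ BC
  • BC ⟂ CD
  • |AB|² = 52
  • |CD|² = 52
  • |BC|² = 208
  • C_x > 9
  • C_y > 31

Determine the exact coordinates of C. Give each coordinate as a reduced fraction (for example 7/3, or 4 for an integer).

C = (15, 35)

1. C_x = 15  [[AB ⟂ BC ⇒ 6x+4y-230=0] ∩ [|C−(9, 31)|²=52]]
2. C_y = 35  [[AB ⟂ BC ⇒ 6x+4y-230=0] ∩ [|C−(9, 31)|²=52]]
   so C = (15, 35)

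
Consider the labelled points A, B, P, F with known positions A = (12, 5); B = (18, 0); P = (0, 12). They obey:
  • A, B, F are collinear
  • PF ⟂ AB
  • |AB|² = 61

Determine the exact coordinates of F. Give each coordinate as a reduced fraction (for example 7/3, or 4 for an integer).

1. F_x = 90/61  [[A, B, F are collinear ⇒ 5x+6y-90=0] ∩ [PF ⟂ AB ⇒ 6x-5y+60=0]]
2. F_y = 840/61  [[A, B, F are collinear ⇒ 5x+6y-90=0] ∩ [PF ⟂ AB ⇒ 6x-5y+60=0]]
   so F = (90/61, 840/61)

F = (90/61, 840/61)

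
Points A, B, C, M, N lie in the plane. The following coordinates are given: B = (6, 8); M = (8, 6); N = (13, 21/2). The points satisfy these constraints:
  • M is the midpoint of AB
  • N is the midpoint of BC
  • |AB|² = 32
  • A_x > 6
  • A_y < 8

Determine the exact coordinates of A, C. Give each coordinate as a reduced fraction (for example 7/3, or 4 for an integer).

1. A_x = 10  [A = 2·M−B = 2·(8, 6)−(6, 8)]
2. A_y = 4  [A = 2·M−B = 2·(8, 6)−(6, 8)]
   so A = (10, 4)
3. C_x = 20  [C = 2·N−B = 2·(13, 21/2)−(6, 8)]
4. C_y = 13  [C = 2·N−B = 2·(13, 21/2)−(6, 8)]
   so C = (20, 13)

A = (10, 4)
C = (20, 13)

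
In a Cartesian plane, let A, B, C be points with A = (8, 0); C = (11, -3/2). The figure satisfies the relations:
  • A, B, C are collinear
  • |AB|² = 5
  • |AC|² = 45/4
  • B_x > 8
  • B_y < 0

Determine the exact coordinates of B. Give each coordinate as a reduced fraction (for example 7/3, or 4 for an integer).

B = (10, -1)

1. B_x = 10  [[A, B, C are collinear ⇒ -3/2x-3y+12=0] ∩ [|B−(8, 0)|²=5]]
2. B_y = -1  [[A, B, C are collinear ⇒ -3/2x-3y+12=0] ∩ [|B−(8, 0)|²=5]]
   so B = (10, -1)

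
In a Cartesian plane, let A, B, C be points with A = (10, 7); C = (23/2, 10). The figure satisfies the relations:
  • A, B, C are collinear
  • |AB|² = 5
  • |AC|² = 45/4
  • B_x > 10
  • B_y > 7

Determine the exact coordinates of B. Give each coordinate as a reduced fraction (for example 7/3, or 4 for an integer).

1. B_x = 11  [[A, B, C are collinear ⇒ 3x-3/2y-39/2=0] ∩ [|B−(10, 7)|²=5]]
2. B_y = 9  [[A, B, C are collinear ⇒ 3x-3/2y-39/2=0] ∩ [|B−(10, 7)|²=5]]
   so B = (11, 9)

B = (11, 9)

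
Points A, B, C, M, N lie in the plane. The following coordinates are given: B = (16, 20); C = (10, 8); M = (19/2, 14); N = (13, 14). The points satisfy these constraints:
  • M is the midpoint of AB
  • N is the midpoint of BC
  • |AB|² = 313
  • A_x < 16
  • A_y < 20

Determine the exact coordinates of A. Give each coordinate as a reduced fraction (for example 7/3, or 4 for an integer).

1. A_x = 3  [A = 2·M−B = 2·(19/2, 14)−(16, 20)]
2. A_y = 8  [A = 2·M−B = 2·(19/2, 14)−(16, 20)]
   so A = (3, 8)

A = (3, 8)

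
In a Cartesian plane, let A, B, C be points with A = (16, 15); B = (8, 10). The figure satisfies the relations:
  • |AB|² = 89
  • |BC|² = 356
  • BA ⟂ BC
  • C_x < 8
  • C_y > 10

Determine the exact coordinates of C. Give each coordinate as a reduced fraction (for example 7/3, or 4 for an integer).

1. C_x = -2  [[BA ⟂ BC ⇒ 8x+5y-114=0] ∩ [|C−(8, 10)|²=356]]
2. C_y = 26  [[BA ⟂ BC ⇒ 8x+5y-114=0] ∩ [|C−(8, 10)|²=356]]
   so C = (-2, 26)

C = (-2, 26)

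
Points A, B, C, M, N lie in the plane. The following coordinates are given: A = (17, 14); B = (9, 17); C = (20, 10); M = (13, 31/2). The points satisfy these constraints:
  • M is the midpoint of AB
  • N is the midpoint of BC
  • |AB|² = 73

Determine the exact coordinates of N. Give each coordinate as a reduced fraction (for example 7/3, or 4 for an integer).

N = (29/2, 27/2)

1. N_x = 29/2  [2·N = B+C = (9, 17)+(20, 10)]
2. N_y = 27/2  [2·N = B+C = (9, 17)+(20, 10)]
   so N = (29/2, 27/2)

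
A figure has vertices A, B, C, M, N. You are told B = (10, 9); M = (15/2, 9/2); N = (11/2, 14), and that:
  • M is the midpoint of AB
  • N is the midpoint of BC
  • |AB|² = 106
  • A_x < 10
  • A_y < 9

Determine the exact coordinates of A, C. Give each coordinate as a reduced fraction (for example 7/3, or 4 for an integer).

A = (5, 0)
C = (1, 19)

1. A_x = 5  [A = 2·M−B = 2·(15/2, 9/2)−(10, 9)]
2. A_y = 0  [A = 2·M−B = 2·(15/2, 9/2)−(10, 9)]
   so A = (5, 0)
3. C_x = 1  [C = 2·N−B = 2·(11/2, 14)−(10, 9)]
4. C_y = 19  [C = 2·N−B = 2·(11/2, 14)−(10, 9)]
   so C = (1, 19)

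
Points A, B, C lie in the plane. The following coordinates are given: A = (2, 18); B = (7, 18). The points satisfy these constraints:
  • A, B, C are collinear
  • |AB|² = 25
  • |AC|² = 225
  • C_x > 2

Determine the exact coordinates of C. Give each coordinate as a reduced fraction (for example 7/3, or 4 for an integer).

C = (17, 18)

1. C_x = 17  [[A, B, C are collinear ⇒ 5y-90=0] ∩ [|C−(2, 18)|²=225]]
2. C_y = 18  [[A, B, C are collinear ⇒ 5y-90=0] ∩ [|C−(2, 18)|²=225]]
   so C = (17, 18)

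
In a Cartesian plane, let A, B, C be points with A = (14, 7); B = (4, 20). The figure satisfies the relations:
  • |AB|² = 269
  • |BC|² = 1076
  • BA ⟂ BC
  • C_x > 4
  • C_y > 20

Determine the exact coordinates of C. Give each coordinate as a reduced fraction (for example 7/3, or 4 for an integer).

C = (30, 40)

1. C_x = 30  [[BA ⟂ BC ⇒ 10x-13y+220=0] ∩ [|C−(4, 20)|²=1076]]
2. C_y = 40  [[BA ⟂ BC ⇒ 10x-13y+220=0] ∩ [|C−(4, 20)|²=1076]]
   so C = (30, 40)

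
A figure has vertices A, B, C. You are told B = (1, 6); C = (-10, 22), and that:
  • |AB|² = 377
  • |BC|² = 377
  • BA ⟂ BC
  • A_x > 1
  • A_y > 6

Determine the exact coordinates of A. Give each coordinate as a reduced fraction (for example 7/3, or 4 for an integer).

1. A_x = 17  [[BA ⟂ BC ⇒ -11x+16y-85=0] ∩ [|A−(1, 6)|²=377]]
2. A_y = 17  [[BA ⟂ BC ⇒ -11x+16y-85=0] ∩ [|A−(1, 6)|²=377]]
   so A = (17, 17)

A = (17, 17)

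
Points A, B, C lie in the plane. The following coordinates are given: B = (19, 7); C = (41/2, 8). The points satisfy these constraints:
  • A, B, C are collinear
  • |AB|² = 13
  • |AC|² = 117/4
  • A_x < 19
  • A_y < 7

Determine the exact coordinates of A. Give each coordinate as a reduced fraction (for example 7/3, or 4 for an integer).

1. A_x = 16  [[A, B, C are collinear ⇒ -1x+3/2y+17/2=0] ∩ [|A−(19, 7)|²=13]]
2. A_y = 5  [[A, B, C are collinear ⇒ -1x+3/2y+17/2=0] ∩ [|A−(19, 7)|²=13]]
   so A = (16, 5)

A = (16, 5)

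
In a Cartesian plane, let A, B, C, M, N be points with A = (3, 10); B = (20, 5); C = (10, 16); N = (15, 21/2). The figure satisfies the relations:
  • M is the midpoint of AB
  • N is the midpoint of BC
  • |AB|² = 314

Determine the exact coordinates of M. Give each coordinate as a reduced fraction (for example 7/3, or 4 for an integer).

M = (23/2, 15/2)

1. M_x = 23/2  [2·M = A+B = (3, 10)+(20, 5)]
2. M_y = 15/2  [2·M = A+B = (3, 10)+(20, 5)]
   so M = (23/2, 15/2)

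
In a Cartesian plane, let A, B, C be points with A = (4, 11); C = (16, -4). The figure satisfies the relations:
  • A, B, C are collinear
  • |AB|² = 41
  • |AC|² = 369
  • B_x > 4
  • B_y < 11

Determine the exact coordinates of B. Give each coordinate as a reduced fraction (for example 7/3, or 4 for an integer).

B = (8, 6)

1. B_x = 8  [[A, B, C are collinear ⇒ -15x-12y+192=0] ∩ [|B−(4, 11)|²=41]]
2. B_y = 6  [[A, B, C are collinear ⇒ -15x-12y+192=0] ∩ [|B−(4, 11)|²=41]]
   so B = (8, 6)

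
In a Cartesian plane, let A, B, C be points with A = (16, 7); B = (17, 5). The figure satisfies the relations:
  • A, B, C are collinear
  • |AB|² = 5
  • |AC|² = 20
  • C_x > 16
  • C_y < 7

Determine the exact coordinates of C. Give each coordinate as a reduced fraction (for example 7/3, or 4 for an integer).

C = (18, 3)

1. C_x = 18  [[A, B, C are collinear ⇒ 2x+1y-39=0] ∩ [|C−(16, 7)|²=20]]
2. C_y = 3  [[A, B, C are collinear ⇒ 2x+1y-39=0] ∩ [|C−(16, 7)|²=20]]
   so C = (18, 3)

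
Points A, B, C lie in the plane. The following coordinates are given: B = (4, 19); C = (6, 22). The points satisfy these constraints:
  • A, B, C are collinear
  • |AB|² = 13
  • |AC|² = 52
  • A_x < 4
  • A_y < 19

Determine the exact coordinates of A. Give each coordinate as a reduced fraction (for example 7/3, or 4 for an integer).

A = (2, 16)

1. A_x = 2  [[A, B, C are collinear ⇒ -3x+2y-26=0] ∩ [|A−(4, 19)|²=13]]
2. A_y = 16  [[A, B, C are collinear ⇒ -3x+2y-26=0] ∩ [|A−(4, 19)|²=13]]
   so A = (2, 16)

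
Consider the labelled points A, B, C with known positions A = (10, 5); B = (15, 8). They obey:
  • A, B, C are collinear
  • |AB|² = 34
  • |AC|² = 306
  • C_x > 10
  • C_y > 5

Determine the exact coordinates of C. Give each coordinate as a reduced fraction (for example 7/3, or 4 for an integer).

1. C_x = 25  [[A, B, C are collinear ⇒ -3x+5y+5=0] ∩ [|C−(10, 5)|²=306]]
2. C_y = 14  [[A, B, C are collinear ⇒ -3x+5y+5=0] ∩ [|C−(10, 5)|²=306]]
   so C = (25, 14)

C = (25, 14)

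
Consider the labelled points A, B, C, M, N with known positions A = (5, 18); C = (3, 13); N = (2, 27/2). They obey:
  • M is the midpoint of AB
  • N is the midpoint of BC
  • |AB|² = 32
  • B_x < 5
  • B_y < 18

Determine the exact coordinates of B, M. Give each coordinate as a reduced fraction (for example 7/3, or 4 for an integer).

B = (1, 14)
M = (3, 16)

1. B_x = 1  [B = 2·N−C = 2·(2, 27/2)−(3, 13)]
2. B_y = 14  [B = 2·N−C = 2·(2, 27/2)−(3, 13)]
   so B = (1, 14)
3. M_x = 3  [2·M = A+B = (5, 18)+(1, 14)]
4. M_y = 16  [2·M = A+B = (5, 18)+(1, 14)]
   so M = (3, 16)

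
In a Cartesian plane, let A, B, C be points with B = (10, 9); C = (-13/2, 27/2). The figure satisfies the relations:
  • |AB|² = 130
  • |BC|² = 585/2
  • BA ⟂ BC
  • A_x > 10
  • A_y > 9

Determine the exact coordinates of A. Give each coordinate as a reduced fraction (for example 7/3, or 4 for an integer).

1. A_x = 13  [[BA ⟂ BC ⇒ -33/2x+9/2y+249/2=0] ∩ [|A−(10, 9)|²=130]]
2. A_y = 20  [[BA ⟂ BC ⇒ -33/2x+9/2y+249/2=0] ∩ [|A−(10, 9)|²=130]]
   so A = (13, 20)

A = (13, 20)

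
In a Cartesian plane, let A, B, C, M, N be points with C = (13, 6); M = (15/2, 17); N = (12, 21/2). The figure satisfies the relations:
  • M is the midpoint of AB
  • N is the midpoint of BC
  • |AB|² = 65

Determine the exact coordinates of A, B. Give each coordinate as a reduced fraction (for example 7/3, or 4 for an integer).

1. B_x = 11  [B = 2·N−C = 2·(12, 21/2)−(13, 6)]
2. B_y = 15  [B = 2·N−C = 2·(12, 21/2)−(13, 6)]
   so B = (11, 15)
3. A_x = 4  [A = 2·M−B = 2·(15/2, 17)−(11, 15)]
4. A_y = 19  [A = 2·M−B = 2·(15/2, 17)−(11, 15)]
   so A = (4, 19)

A = (4, 19)
B = (11, 15)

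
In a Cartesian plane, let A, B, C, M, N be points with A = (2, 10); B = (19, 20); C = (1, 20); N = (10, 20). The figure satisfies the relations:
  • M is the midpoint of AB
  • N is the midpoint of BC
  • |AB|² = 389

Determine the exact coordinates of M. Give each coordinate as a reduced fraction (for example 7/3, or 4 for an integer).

M = (21/2, 15)

1. M_x = 21/2  [2·M = A+B = (2, 10)+(19, 20)]
2. M_y = 15  [2·M = A+B = (2, 10)+(19, 20)]
   so M = (21/2, 15)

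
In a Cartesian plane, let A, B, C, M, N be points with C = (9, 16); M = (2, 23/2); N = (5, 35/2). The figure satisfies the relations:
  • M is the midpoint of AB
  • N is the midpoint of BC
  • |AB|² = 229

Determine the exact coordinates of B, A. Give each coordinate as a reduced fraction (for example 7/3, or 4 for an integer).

B = (1, 19)
A = (3, 4)

1. B_x = 1  [B = 2·N−C = 2·(5, 35/2)−(9, 16)]
2. B_y = 19  [B = 2·N−C = 2·(5, 35/2)−(9, 16)]
   so B = (1, 19)
3. A_x = 3  [A = 2·M−B = 2·(2, 23/2)−(1, 19)]
4. A_y = 4  [A = 2·M−B = 2·(2, 23/2)−(1, 19)]
   so A = (3, 4)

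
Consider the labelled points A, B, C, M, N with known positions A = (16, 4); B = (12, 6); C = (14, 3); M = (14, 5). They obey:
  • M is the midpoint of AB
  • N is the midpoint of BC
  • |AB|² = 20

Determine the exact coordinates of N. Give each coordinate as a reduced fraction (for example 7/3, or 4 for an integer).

1. N_x = 13  [2·N = B+C = (12, 6)+(14, 3)]
2. N_y = 9/2  [2·N = B+C = (12, 6)+(14, 3)]
   so N = (13, 9/2)

N = (13, 9/2)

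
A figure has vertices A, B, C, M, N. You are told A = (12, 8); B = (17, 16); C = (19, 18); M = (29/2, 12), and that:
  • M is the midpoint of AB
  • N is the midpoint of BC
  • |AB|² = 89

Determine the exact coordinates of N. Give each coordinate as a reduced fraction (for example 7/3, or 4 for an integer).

N = (18, 17)

1. N_x = 18  [2·N = B+C = (17, 16)+(19, 18)]
2. N_y = 17  [2·N = B+C = (17, 16)+(19, 18)]
   so N = (18, 17)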